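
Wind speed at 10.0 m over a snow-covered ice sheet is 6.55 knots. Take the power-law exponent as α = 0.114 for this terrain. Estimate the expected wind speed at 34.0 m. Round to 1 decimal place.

Power-law profile: V₂ = V₁ · (z₂/z₁)^α
V₂ = 6.55 × (34.0/10.0)^0.114 = 6.55 × (3.4000)^0.114
    = 6.55 × 1.1497 = 7.5306 knots

7.5 knots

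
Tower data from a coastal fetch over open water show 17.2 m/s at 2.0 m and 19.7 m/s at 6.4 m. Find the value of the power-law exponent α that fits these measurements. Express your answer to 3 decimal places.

Power law: V₂/V₁ = (z₂/z₁)^α ⇒ α = ln(V₂/V₁) / ln(z₂/z₁)
α = ln(19.7/17.2) / ln(6.4/2.0) = ln(1.1453) / ln(3.2000)
  = 0.13571 / 1.16315 = 0.11667

α ≈ 0.117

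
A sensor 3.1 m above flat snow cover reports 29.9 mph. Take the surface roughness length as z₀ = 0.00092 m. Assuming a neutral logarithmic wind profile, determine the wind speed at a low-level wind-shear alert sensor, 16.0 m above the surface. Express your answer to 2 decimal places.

35.94 mph

Log law: V(z) ∝ ln(z/z₀), so V₂/V₁ = ln(z₂/z₀) / ln(z₁/z₀).
ln(16.0/0.00092) = 9.7637, ln(3.1/0.00092) = 8.1225
V₂ = 29.9 × 9.7637/8.1225 = 29.9 × 1.2021 = 35.9414 mph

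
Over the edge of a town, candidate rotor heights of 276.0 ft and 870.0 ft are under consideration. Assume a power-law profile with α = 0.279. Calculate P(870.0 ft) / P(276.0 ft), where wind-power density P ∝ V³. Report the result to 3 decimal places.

Speed ratio: V_B/V_A = (z_B/z_A)^α = (870.0/276.0)^0.279 = (3.1522)^0.279 = 1.37757
Power-density ratio: P_B/P_A = (V_B/V_A)³ = (1.37757)³ = 2.61419

2.614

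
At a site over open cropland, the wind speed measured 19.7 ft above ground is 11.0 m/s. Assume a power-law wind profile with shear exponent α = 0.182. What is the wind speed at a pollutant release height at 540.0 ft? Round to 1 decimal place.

20.1 m/s

Power-law profile: V₂ = V₁ · (z₂/z₁)^α
V₂ = 11.0 × (540.0/19.7)^0.182 = 11.0 × (27.4112)^0.182
    = 11.0 × 1.8268 = 20.0953 m/s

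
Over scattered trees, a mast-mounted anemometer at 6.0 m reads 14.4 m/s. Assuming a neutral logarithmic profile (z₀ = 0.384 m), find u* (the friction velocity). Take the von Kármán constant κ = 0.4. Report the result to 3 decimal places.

Log law: V(z) = (u*/κ) · ln(z/z₀) ⇒ u* = κ · V / ln(z/z₀)
u* = 0.4 × 14.4 / ln(6.0/0.384) = 0.4 × 14.4 / 2.7489
   = 5.7600 / 2.7489 = 2.0954 m/s

u* ≈ 2.095 m/s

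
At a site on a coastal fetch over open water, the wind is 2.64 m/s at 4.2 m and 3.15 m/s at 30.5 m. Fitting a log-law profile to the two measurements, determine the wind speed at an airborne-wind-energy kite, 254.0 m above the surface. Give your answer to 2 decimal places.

Log law: V ∝ ln(z/z₀). From the pair, with r = V₁/V₂ = 0.83810,
ln z₀ = (ln z₁ − r·ln z₂)/(1 − r) = (1.4351 − 0.83810×3.4177)/0.16190 = -8.8280 → z₀ = 0.0001466 m
V₃ = V₁ · ln(z₃/z₀)/ln(z₁/z₀) = 2.64 × 14.3653/10.2631 = 3.6952 m/s

3.70 m/s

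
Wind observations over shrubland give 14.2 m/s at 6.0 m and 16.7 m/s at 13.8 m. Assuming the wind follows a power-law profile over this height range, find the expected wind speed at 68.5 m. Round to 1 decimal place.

First find α: α = ln(V₂/V₁)/ln(z₂/z₁) = ln(16.7/14.2)/ln(13.8/6.0) = 0.16217/0.83291 = 0.1947
Extrapolate from 13.8 m to 68.5 m: V₃ = 16.7 × (68.5/13.8)^0.1947 = 16.7 × 1.3661 = 22.8134 m/s

22.8 m/s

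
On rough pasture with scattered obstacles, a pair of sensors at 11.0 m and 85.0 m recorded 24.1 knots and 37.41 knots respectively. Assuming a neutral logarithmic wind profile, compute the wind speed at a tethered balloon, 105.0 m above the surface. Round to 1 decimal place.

38.8 knots

Log law: V ∝ ln(z/z₀). From the pair, with r = V₁/V₂ = 0.64421,
ln z₀ = (ln z₁ − r·ln z₂)/(1 − r) = (2.3979 − 0.64421×4.4427)/0.35579 = -1.3045 → z₀ = 0.2713 m
V₃ = V₁ · ln(z₃/z₀)/ln(z₁/z₀) = 24.1 × 5.9584/3.7024 = 38.7855 knots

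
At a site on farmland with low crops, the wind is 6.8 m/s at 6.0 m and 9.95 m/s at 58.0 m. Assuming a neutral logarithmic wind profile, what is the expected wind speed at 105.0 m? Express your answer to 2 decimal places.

10.77 m/s

Log law: V ∝ ln(z/z₀). From the pair, with r = V₁/V₂ = 0.68342,
ln z₀ = (ln z₁ − r·ln z₂)/(1 − r) = (1.7918 − 0.68342×4.0604)/0.31658 = -3.1057 → z₀ = 0.04479 m
V₃ = V₁ · ln(z₃/z₀)/ln(z₁/z₀) = 6.8 × 7.7597/4.8975 = 10.7741 m/s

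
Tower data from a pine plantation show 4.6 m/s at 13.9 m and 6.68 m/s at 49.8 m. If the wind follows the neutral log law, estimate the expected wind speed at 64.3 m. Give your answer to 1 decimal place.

7.1 m/s

Log law: V ∝ ln(z/z₀). From the pair, with r = V₁/V₂ = 0.68862,
ln z₀ = (ln z₁ − r·ln z₂)/(1 − r) = (2.6319 − 0.68862×3.9080)/0.31138 = -0.1903 → z₀ = 0.8267 m
V₃ = V₁ · ln(z₃/z₀)/ln(z₁/z₀) = 4.6 × 4.3539/2.8222 = 7.0965 m/s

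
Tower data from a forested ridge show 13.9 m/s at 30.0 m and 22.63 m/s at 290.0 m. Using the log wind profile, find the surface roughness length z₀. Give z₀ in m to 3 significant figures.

z₀ ≈ 0.810 m

Log law: V(z) ∝ ln(z/z₀). With r = V₁/V₂ = 13.9/22.63 = 0.61423,
r · ln(z₂/z₀) = ln(z₁/z₀) ⇒ ln z₀ = (ln z₁ − r·ln z₂)/(1 − r)
ln z₀ = (3.40120 − 0.61423×5.66988) / 0.38577 = -0.2110
z₀ = exp(-0.2110) = 0.8098 m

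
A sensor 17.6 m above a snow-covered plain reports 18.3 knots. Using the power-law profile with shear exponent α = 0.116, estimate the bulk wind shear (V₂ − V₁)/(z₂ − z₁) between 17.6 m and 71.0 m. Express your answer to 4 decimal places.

0.0602 knots/m

Power law: V₂ = V₁ · (z₂/z₁)^α = 18.3 × (4.0341)^0.116 = 21.5138 knots
ΔV/Δz = (21.5138 − 18.3)/(71.0 − 17.6) = 3.2138/53.4000 = 0.06018 knots/m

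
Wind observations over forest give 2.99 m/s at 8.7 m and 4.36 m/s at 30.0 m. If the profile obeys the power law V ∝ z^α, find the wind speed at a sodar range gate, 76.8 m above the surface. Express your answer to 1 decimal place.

First find α: α = ln(V₂/V₁)/ln(z₂/z₁) = ln(4.36/2.99)/ln(30.0/8.7) = 0.37720/1.23787 = 0.3047
Extrapolate from 30.0 m to 76.8 m: V₃ = 4.36 × (76.8/30.0)^0.3047 = 4.36 × 1.3317 = 5.8061 m/s

5.8 m/s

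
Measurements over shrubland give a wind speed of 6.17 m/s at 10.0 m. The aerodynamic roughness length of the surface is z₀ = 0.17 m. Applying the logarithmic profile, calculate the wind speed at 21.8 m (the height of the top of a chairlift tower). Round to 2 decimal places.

Log law: V(z) ∝ ln(z/z₀), so V₂/V₁ = ln(z₂/z₀) / ln(z₁/z₀).
ln(21.8/0.17) = 4.8539, ln(10.0/0.17) = 4.0745
V₂ = 6.17 × 4.8539/4.0745 = 6.17 × 1.1913 = 7.3501 m/s

7.35 m/s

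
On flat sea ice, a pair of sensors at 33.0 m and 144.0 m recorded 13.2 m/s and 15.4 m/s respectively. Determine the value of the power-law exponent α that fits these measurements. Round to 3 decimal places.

α ≈ 0.105

Power law: V₂/V₁ = (z₂/z₁)^α ⇒ α = ln(V₂/V₁) / ln(z₂/z₁)
α = ln(15.4/13.2) / ln(144.0/33.0) = ln(1.1667) / ln(4.3636)
  = 0.15415 / 1.47331 = 0.10463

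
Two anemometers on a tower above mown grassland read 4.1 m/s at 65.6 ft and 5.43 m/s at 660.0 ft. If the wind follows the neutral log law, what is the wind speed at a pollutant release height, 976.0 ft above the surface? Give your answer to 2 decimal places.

Log law: V ∝ ln(z/z₀). From the pair, with r = V₁/V₂ = 0.75506,
ln z₀ = (ln z₁ − r·ln z₂)/(1 − r) = (4.1836 − 0.75506×6.4922)/0.24494 = -2.9334 → z₀ = 0.05322 ft
V₃ = V₁ · ln(z₃/z₀)/ln(z₁/z₀) = 4.1 × 9.8168/7.1169 = 5.6554 m/s

5.66 m/s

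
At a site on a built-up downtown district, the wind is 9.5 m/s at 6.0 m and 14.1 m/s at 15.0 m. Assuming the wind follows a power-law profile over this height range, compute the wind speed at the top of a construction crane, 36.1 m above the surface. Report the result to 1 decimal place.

20.6 m/s

First find α: α = ln(V₂/V₁)/ln(z₂/z₁) = ln(14.1/9.5)/ln(15.0/6.0) = 0.39488/0.91629 = 0.4310
Extrapolate from 15.0 m to 36.1 m: V₃ = 14.1 × (36.1/15.0)^0.4310 = 14.1 × 1.4601 = 20.5870 m/s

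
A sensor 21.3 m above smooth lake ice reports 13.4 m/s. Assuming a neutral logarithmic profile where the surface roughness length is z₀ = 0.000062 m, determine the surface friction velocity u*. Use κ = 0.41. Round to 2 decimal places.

Log law: V(z) = (u*/κ) · ln(z/z₀) ⇒ u* = κ · V / ln(z/z₀)
u* = 0.41 × 13.4 / ln(21.3/0.000062) = 0.41 × 13.4 / 12.7471
   = 5.4940 / 12.7471 = 0.4310 m/s

u* ≈ 0.43 m/s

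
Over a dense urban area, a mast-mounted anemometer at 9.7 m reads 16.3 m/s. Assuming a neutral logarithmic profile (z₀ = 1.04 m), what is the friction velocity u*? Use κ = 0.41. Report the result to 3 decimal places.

u* ≈ 2.993 m/s

Log law: V(z) = (u*/κ) · ln(z/z₀) ⇒ u* = κ · V / ln(z/z₀)
u* = 0.41 × 16.3 / ln(9.7/1.04) = 0.41 × 16.3 / 2.2329
   = 6.6830 / 2.2329 = 2.9930 m/s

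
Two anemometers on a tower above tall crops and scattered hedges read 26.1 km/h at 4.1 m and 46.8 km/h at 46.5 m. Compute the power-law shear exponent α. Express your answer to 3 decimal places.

Power law: V₂/V₁ = (z₂/z₁)^α ⇒ α = ln(V₂/V₁) / ln(z₂/z₁)
α = ln(46.8/26.1) / ln(46.5/4.1) = ln(1.7931) / ln(11.3415)
  = 0.58395 / 2.42847 = 0.24046

α ≈ 0.240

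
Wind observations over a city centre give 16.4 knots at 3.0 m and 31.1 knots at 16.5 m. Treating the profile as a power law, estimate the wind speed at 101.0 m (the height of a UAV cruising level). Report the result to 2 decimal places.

61.39 knots

First find α: α = ln(V₂/V₁)/ln(z₂/z₁) = ln(31.1/16.4)/ln(16.5/3.0) = 0.63993/1.70475 = 0.3754
Extrapolate from 16.5 m to 101.0 m: V₃ = 31.1 × (101.0/16.5)^0.3754 = 31.1 × 1.9741 = 61.3935 knots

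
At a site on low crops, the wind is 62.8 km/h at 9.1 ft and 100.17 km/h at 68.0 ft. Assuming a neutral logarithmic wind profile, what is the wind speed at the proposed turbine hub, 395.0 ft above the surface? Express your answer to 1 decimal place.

Log law: V ∝ ln(z/z₀). From the pair, with r = V₁/V₂ = 0.62693,
ln z₀ = (ln z₁ − r·ln z₂)/(1 − r) = (2.2083 − 0.62693×4.2195)/0.37307 = -1.1716 → z₀ = 0.3099 ft
V₃ = V₁ · ln(z₃/z₀)/ln(z₁/z₀) = 62.8 × 7.1505/3.3799 = 132.8604 km/h

132.9 km/h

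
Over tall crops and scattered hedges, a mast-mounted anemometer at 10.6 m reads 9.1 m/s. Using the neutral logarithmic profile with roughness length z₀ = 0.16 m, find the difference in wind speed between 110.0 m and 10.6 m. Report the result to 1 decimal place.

Log law: V₂ = V₁ · ln(z₂/z₀)/ln(z₁/z₀) = 9.1 × 6.5331/4.1934 = 14.1771 m/s
ΔV = 14.1771 − 9.1 = 5.0771 m/s

5.1 m/s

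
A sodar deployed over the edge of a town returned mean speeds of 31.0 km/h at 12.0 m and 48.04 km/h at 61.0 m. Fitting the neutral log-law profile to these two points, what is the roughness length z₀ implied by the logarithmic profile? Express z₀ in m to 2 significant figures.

z₀ ≈ 0.62 m

Log law: V(z) ∝ ln(z/z₀). With r = V₁/V₂ = 31.0/48.04 = 0.64530,
r · ln(z₂/z₀) = ln(z₁/z₀) ⇒ ln z₀ = (ln z₁ − r·ln z₂)/(1 − r)
ln z₀ = (2.48491 − 0.64530×4.11087) / 0.35470 = -0.4731
z₀ = exp(-0.4731) = 0.6230 m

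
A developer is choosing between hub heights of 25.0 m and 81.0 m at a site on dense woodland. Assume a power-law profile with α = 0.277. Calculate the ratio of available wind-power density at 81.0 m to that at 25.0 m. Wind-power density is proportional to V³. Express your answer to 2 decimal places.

Speed ratio: V_B/V_A = (z_B/z_A)^α = (81.0/25.0)^0.277 = (3.2400)^0.277 = 1.38491
Power-density ratio: P_B/P_A = (V_B/V_A)³ = (1.38491)³ = 2.65621

2.66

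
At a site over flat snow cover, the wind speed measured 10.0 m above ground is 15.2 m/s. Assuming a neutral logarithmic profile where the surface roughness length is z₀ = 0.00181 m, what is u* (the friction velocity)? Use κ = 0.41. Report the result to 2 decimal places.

u* ≈ 0.72 m/s

Log law: V(z) = (u*/κ) · ln(z/z₀) ⇒ u* = κ · V / ln(z/z₀)
u* = 0.41 × 15.2 / ln(10.0/0.00181) = 0.41 × 15.2 / 8.6170
   = 6.2320 / 8.6170 = 0.7232 m/s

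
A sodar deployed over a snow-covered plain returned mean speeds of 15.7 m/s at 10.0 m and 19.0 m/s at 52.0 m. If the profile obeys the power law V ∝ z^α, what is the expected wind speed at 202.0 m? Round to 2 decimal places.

22.23 m/s

First find α: α = ln(V₂/V₁)/ln(z₂/z₁) = ln(19.0/15.7)/ln(52.0/10.0) = 0.19078/1.64866 = 0.1157
Extrapolate from 52.0 m to 202.0 m: V₃ = 19.0 × (202.0/52.0)^0.1157 = 19.0 × 1.1700 = 22.2306 m/s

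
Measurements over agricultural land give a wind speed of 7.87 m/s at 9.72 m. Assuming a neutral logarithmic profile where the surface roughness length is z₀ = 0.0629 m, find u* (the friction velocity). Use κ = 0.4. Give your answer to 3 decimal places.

Log law: V(z) = (u*/κ) · ln(z/z₀) ⇒ u* = κ · V / ln(z/z₀)
u* = 0.4 × 7.87 / ln(9.72/0.0629) = 0.4 × 7.87 / 5.0404
   = 3.1480 / 5.0404 = 0.6246 m/s

u* ≈ 0.625 m/s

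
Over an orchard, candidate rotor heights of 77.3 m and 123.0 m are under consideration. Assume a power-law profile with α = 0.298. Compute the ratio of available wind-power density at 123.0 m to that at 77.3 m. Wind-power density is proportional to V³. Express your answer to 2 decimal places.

Speed ratio: V_B/V_A = (z_B/z_A)^α = (123.0/77.3)^0.298 = (1.5912)^0.298 = 1.14846
Power-density ratio: P_B/P_A = (V_B/V_A)³ = (1.14846)³ = 1.51476

1.51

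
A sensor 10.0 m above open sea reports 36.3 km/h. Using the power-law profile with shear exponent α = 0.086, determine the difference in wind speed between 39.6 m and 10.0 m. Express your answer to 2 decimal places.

4.56 km/h

Power law: V₂ = V₁ · (z₂/z₁)^α = 36.3 × (3.9600)^0.086 = 40.8609 km/h
ΔV = 40.8609 − 36.3 = 4.5609 km/h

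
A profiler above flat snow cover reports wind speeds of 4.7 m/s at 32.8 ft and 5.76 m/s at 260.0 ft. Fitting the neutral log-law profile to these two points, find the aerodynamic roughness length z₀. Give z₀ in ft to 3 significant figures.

z₀ ≈ 0.00338 ft

Log law: V(z) ∝ ln(z/z₀). With r = V₁/V₂ = 4.7/5.76 = 0.81597,
r · ln(z₂/z₀) = ln(z₁/z₀) ⇒ ln z₀ = (ln z₁ − r·ln z₂)/(1 − r)
ln z₀ = (3.49043 − 0.81597×5.56068) / 0.18403 = -5.6890
z₀ = exp(-5.6890) = 0.003383 ft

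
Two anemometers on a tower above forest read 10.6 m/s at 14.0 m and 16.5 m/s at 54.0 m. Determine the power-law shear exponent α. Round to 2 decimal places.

Power law: V₂/V₁ = (z₂/z₁)^α ⇒ α = ln(V₂/V₁) / ln(z₂/z₁)
α = ln(16.5/10.6) / ln(54.0/14.0) = ln(1.5566) / ln(3.8571)
  = 0.44251 / 1.34993 = 0.32780

α ≈ 0.33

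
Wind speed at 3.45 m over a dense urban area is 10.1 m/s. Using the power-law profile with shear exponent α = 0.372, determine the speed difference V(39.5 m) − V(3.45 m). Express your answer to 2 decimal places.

Power law: V₂ = V₁ · (z₂/z₁)^α = 10.1 × (11.4493)^0.372 = 25.0142 m/s
ΔV = 25.0142 − 10.1 = 14.9142 m/s

14.91 m/s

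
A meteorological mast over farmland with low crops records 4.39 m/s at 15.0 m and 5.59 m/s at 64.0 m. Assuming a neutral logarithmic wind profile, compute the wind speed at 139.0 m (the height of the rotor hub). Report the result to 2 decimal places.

6.23 m/s

Log law: V ∝ ln(z/z₀). From the pair, with r = V₁/V₂ = 0.78533,
ln z₀ = (ln z₁ − r·ln z₂)/(1 − r) = (2.7081 − 0.78533×4.1589)/0.21467 = -2.5996 → z₀ = 0.07430 m
V₃ = V₁ · ln(z₃/z₀)/ln(z₁/z₀) = 4.39 × 7.5341/5.3076 = 6.2315 m/s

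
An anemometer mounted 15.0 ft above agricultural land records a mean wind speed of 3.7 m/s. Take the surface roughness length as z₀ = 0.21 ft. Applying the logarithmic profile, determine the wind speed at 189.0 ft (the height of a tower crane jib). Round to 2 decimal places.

5.90 m/s

Log law: V(z) ∝ ln(z/z₀), so V₂/V₁ = ln(z₂/z₀) / ln(z₁/z₀).
ln(189.0/0.21) = 6.8024, ln(15.0/0.21) = 4.2687
V₂ = 3.7 × 6.8024/4.2687 = 3.7 × 1.5936 = 5.8961 m/s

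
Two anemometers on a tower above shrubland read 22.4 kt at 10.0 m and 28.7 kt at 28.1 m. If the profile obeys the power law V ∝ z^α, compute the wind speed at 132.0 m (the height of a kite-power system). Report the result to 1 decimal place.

41.6 kt

First find α: α = ln(V₂/V₁)/ln(z₂/z₁) = ln(28.7/22.4)/ln(28.1/10.0) = 0.24784/1.03318 = 0.2399
Extrapolate from 28.1 m to 132.0 m: V₃ = 28.7 × (132.0/28.1)^0.2399 = 28.7 × 1.4493 = 41.5955 kt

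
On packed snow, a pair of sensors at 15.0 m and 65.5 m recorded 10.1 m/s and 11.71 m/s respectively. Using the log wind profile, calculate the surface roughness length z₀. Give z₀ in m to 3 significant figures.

Log law: V(z) ∝ ln(z/z₀). With r = V₁/V₂ = 10.1/11.71 = 0.86251,
r · ln(z₂/z₀) = ln(z₁/z₀) ⇒ ln z₀ = (ln z₁ − r·ln z₂)/(1 − r)
ln z₀ = (2.70805 − 0.86251×4.18205) / 0.13749 = -6.5388
z₀ = exp(-6.5388) = 0.001446 m

z₀ ≈ 0.00145 m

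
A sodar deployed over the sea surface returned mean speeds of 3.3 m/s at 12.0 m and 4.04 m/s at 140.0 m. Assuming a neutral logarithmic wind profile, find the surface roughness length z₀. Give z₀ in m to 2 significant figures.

Log law: V(z) ∝ ln(z/z₀). With r = V₁/V₂ = 3.3/4.04 = 0.81683,
r · ln(z₂/z₀) = ln(z₁/z₀) ⇒ ln z₀ = (ln z₁ − r·ln z₂)/(1 − r)
ln z₀ = (2.48491 − 0.81683×4.94164) / 0.18317 = -8.4708
z₀ = exp(-8.4708) = 0.0002095 m

z₀ ≈ 0.00021 m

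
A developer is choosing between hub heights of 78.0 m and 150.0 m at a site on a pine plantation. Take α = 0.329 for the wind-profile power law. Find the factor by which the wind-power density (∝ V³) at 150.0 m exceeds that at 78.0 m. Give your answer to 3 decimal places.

Speed ratio: V_B/V_A = (z_B/z_A)^α = (150.0/78.0)^0.329 = (1.9231)^0.329 = 1.24004
Power-density ratio: P_B/P_A = (V_B/V_A)³ = (1.24004)³ = 1.90680

1.907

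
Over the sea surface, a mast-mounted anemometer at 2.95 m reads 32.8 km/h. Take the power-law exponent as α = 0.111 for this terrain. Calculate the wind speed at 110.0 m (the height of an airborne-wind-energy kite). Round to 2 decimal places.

49.01 km/h

Power-law profile: V₂ = V₁ · (z₂/z₁)^α
V₂ = 32.8 × (110.0/2.95)^0.111 = 32.8 × (37.2881)^0.111
    = 32.8 × 1.4943 = 49.0138 km/h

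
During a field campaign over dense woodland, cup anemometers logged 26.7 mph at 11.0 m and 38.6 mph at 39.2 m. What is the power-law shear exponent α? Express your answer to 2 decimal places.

α ≈ 0.29

Power law: V₂/V₁ = (z₂/z₁)^α ⇒ α = ln(V₂/V₁) / ln(z₂/z₁)
α = ln(38.6/26.7) / ln(39.2/11.0) = ln(1.4457) / ln(3.5636)
  = 0.36859 / 1.27078 = 0.29005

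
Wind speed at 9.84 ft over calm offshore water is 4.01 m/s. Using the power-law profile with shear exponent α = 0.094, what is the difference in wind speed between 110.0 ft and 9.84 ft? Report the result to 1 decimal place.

Power law: V₂ = V₁ · (z₂/z₁)^α = 4.01 × (11.1789)^0.094 = 5.0315 m/s
ΔV = 5.0315 − 4.01 = 1.0215 m/s

1.0 m/s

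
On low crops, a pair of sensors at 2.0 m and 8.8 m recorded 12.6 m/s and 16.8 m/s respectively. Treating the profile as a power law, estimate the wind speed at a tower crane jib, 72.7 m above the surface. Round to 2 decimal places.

25.31 m/s

First find α: α = ln(V₂/V₁)/ln(z₂/z₁) = ln(16.8/12.6)/ln(8.8/2.0) = 0.28768/1.48160 = 0.1942
Extrapolate from 8.8 m to 72.7 m: V₃ = 16.8 × (72.7/8.8)^0.1942 = 16.8 × 1.5068 = 25.3147 m/s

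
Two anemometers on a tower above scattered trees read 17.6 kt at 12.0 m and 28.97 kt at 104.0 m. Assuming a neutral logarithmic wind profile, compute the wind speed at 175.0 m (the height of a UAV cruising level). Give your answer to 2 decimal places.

Log law: V ∝ ln(z/z₀). From the pair, with r = V₁/V₂ = 0.60753,
ln z₀ = (ln z₁ − r·ln z₂)/(1 − r) = (2.4849 − 0.60753×4.6444)/0.39247 = -0.8578 → z₀ = 0.4241 m
V₃ = V₁ · ln(z₃/z₀)/ln(z₁/z₀) = 17.6 × 6.0226/3.3427 = 31.7100 kt

31.71 kt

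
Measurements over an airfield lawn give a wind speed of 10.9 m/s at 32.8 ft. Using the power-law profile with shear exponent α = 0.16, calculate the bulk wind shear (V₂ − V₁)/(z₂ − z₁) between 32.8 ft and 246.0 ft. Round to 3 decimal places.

0.019 m/s/ft

Power law: V₂ = V₁ · (z₂/z₁)^α = 10.9 × (7.5000)^0.16 = 15.0465 m/s
ΔV/Δz = (15.0465 − 10.9)/(246.0 − 32.8) = 4.1465/213.2000 = 0.01945 m/s/ft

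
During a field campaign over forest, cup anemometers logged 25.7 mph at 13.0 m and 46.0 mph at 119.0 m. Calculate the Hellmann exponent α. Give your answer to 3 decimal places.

Power law: V₂/V₁ = (z₂/z₁)^α ⇒ α = ln(V₂/V₁) / ln(z₂/z₁)
α = ln(46.0/25.7) / ln(119.0/13.0) = ln(1.7899) / ln(9.1538)
  = 0.58215 / 2.21417 = 0.26292

α ≈ 0.263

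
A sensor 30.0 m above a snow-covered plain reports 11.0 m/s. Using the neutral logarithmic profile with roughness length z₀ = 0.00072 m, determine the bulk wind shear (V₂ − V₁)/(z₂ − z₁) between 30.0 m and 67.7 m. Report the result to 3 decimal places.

Log law: V₂ = V₁ · ln(z₂/z₀)/ln(z₁/z₀) = 11.0 × 11.4513/10.6375 = 11.8416 m/s
ΔV/Δz = (11.8416 − 11.0)/(67.7 − 30.0) = 0.8416/37.7000 = 0.02232 m/s/m

0.022 m/s/m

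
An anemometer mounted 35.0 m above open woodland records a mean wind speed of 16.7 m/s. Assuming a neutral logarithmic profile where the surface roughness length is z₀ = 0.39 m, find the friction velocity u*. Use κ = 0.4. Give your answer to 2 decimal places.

u* ≈ 1.49 m/s

Log law: V(z) = (u*/κ) · ln(z/z₀) ⇒ u* = κ · V / ln(z/z₀)
u* = 0.4 × 16.7 / ln(35.0/0.39) = 0.4 × 16.7 / 4.4970
   = 6.6800 / 4.4970 = 1.4854 m/s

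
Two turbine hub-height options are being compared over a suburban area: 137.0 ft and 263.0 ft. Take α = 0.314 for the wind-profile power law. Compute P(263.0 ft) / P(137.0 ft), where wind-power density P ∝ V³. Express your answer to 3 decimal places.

Speed ratio: V_B/V_A = (z_B/z_A)^α = (263.0/137.0)^0.314 = (1.9197)^0.314 = 1.22726
Power-density ratio: P_B/P_A = (V_B/V_A)³ = (1.22726)³ = 1.84845

1.848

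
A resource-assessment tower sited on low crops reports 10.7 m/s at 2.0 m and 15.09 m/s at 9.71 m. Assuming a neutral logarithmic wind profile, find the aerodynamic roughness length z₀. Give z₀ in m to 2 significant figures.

z₀ ≈ 0.043 m

Log law: V(z) ∝ ln(z/z₀). With r = V₁/V₂ = 10.7/15.09 = 0.70908,
r · ln(z₂/z₀) = ln(z₁/z₀) ⇒ ln z₀ = (ln z₁ − r·ln z₂)/(1 − r)
ln z₀ = (0.69315 − 0.70908×2.27316) / 0.29092 = -3.1579
z₀ = exp(-3.1579) = 0.04251 m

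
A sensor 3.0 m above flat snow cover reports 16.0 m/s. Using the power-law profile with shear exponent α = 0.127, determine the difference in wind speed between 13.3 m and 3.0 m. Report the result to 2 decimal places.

Power law: V₂ = V₁ · (z₂/z₁)^α = 16.0 × (4.4333)^0.127 = 19.3310 m/s
ΔV = 19.3310 − 16.0 = 3.3310 m/s

3.33 m/s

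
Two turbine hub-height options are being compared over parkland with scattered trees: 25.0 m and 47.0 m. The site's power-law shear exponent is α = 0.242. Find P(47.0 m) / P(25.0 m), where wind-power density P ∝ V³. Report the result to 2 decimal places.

Speed ratio: V_B/V_A = (z_B/z_A)^α = (47.0/25.0)^0.242 = (1.8800)^0.242 = 1.16505
Power-density ratio: P_B/P_A = (V_B/V_A)³ = (1.16505)³ = 1.58139

1.58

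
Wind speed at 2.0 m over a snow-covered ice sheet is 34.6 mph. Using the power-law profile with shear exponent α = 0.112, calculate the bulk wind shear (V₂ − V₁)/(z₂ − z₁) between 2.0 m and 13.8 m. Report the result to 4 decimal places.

0.7082 mph/m

Power law: V₂ = V₁ · (z₂/z₁)^α = 34.6 × (6.9000)^0.112 = 42.9563 mph
ΔV/Δz = (42.9563 − 34.6)/(13.8 − 2.0) = 8.3563/11.8000 = 0.70816 mph/m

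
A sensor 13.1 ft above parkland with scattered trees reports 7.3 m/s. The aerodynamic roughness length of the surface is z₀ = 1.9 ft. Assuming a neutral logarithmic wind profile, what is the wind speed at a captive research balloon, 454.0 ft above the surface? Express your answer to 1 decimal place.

20.7 m/s

Log law: V(z) ∝ ln(z/z₀), so V₂/V₁ = ln(z₂/z₀) / ln(z₁/z₀).
ln(454.0/1.9) = 5.4762, ln(13.1/1.9) = 1.9308
V₂ = 7.3 × 5.4762/1.9308 = 7.3 × 2.8363 = 20.7051 m/s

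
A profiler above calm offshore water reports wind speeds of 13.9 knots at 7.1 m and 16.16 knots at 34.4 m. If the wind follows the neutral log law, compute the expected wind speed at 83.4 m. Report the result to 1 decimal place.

17.4 knots

Log law: V ∝ ln(z/z₀). From the pair, with r = V₁/V₂ = 0.86015,
ln z₀ = (ln z₁ − r·ln z₂)/(1 − r) = (1.9601 − 0.86015×3.5381)/0.13985 = -7.7451 → z₀ = 0.0004329 m
V₃ = V₁ · ln(z₃/z₀)/ln(z₁/z₀) = 13.9 × 12.1687/9.7052 = 17.4284 knots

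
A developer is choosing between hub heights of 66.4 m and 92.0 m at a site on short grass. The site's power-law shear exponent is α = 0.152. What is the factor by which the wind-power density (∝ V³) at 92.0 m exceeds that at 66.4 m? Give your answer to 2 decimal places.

1.16

Speed ratio: V_B/V_A = (z_B/z_A)^α = (92.0/66.4)^0.152 = (1.3855)^0.152 = 1.05081
Power-density ratio: P_B/P_A = (V_B/V_A)³ = (1.05081)³ = 1.16032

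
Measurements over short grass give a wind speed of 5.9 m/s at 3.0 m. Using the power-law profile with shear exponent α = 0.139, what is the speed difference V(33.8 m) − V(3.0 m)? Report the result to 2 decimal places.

2.36 m/s

Power law: V₂ = V₁ · (z₂/z₁)^α = 5.9 × (11.2667)^0.139 = 8.2614 m/s
ΔV = 8.2614 − 5.9 = 2.3614 m/s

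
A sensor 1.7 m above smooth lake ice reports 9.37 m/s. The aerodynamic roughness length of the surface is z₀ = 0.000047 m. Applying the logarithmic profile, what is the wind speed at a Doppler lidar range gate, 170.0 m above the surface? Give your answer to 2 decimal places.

13.48 m/s

Log law: V(z) ∝ ln(z/z₀), so V₂/V₁ = ln(z₂/z₀) / ln(z₁/z₀).
ln(170.0/0.000047) = 15.1012, ln(1.7/0.000047) = 10.4960
V₂ = 9.37 × 15.1012/10.4960 = 9.37 × 1.4388 = 13.4811 m/s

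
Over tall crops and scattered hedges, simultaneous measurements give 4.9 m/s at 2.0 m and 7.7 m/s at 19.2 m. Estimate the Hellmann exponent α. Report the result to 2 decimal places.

α ≈ 0.20

Power law: V₂/V₁ = (z₂/z₁)^α ⇒ α = ln(V₂/V₁) / ln(z₂/z₁)
α = ln(7.7/4.9) / ln(19.2/2.0) = ln(1.5714) / ln(9.6000)
  = 0.45199 / 2.26176 = 0.19984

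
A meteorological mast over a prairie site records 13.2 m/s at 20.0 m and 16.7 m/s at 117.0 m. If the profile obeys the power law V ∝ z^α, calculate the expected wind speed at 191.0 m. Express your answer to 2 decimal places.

First find α: α = ln(V₂/V₁)/ln(z₂/z₁) = ln(16.7/13.2)/ln(117.0/20.0) = 0.23519/1.76644 = 0.1331
Extrapolate from 117.0 m to 191.0 m: V₃ = 16.7 × (191.0/117.0)^0.1331 = 16.7 × 1.0674 = 17.8261 m/s

17.83 m/s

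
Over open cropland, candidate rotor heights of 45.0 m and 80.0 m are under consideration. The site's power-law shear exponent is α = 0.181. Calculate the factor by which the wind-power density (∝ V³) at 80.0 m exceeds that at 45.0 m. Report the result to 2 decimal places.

1.37

Speed ratio: V_B/V_A = (z_B/z_A)^α = (80.0/45.0)^0.181 = (1.7778)^0.181 = 1.10976
Power-density ratio: P_B/P_A = (V_B/V_A)³ = (1.10976)³ = 1.36673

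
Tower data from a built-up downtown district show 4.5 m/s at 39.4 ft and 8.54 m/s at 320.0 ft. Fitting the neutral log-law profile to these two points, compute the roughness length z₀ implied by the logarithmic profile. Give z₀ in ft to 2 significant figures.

Log law: V(z) ∝ ln(z/z₀). With r = V₁/V₂ = 4.5/8.54 = 0.52693,
r · ln(z₂/z₀) = ln(z₁/z₀) ⇒ ln z₀ = (ln z₁ − r·ln z₂)/(1 − r)
ln z₀ = (3.67377 − 0.52693×5.76832) / 0.47307 = 1.3407
z₀ = exp(1.3407) = 3.822 ft

z₀ ≈ 3.8 ft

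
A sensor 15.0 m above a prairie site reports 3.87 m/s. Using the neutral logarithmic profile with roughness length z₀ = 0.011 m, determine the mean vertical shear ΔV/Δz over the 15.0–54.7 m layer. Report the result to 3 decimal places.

0.017 m/s/m

Log law: V₂ = V₁ · ln(z₂/z₀)/ln(z₁/z₀) = 3.87 × 8.5117/7.2179 = 4.5637 m/s
ΔV/Δz = (4.5637 − 3.87)/(54.7 − 15.0) = 0.6937/39.7000 = 0.01747 m/s/m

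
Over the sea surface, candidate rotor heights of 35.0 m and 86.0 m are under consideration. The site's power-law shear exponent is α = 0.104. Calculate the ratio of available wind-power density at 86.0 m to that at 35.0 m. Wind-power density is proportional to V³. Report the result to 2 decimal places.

1.32

Speed ratio: V_B/V_A = (z_B/z_A)^α = (86.0/35.0)^0.104 = (2.4571)^0.104 = 1.09801
Power-density ratio: P_B/P_A = (V_B/V_A)³ = (1.09801)³ = 1.32378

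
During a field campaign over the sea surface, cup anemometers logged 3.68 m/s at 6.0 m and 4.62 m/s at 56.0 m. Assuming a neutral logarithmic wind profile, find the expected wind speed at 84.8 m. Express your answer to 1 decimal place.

4.8 m/s

Log law: V ∝ ln(z/z₀). From the pair, with r = V₁/V₂ = 0.79654,
ln z₀ = (ln z₁ − r·ln z₂)/(1 − r) = (1.7918 − 0.79654×4.0254)/0.20346 = -6.9525 → z₀ = 0.0009562 m
V₃ = V₁ · ln(z₃/z₀)/ln(z₁/z₀) = 3.68 × 11.3928/8.7443 = 4.7946 m/s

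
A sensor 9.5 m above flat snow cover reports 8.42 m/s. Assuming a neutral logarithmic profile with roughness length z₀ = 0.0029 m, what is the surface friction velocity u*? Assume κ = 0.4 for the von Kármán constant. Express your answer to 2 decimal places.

u* ≈ 0.42 m/s

Log law: V(z) = (u*/κ) · ln(z/z₀) ⇒ u* = κ · V / ln(z/z₀)
u* = 0.4 × 8.42 / ln(9.5/0.0029) = 0.4 × 8.42 / 8.0943
   = 3.3680 / 8.0943 = 0.4161 m/s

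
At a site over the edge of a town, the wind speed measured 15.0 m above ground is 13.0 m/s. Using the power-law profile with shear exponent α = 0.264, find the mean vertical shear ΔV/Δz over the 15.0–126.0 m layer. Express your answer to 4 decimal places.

Power law: V₂ = V₁ · (z₂/z₁)^α = 13.0 × (8.4000)^0.264 = 22.8010 m/s
ΔV/Δz = (22.8010 − 13.0)/(126.0 − 15.0) = 9.8010/111.0000 = 0.08830 m/s/m

0.0883 m/s/m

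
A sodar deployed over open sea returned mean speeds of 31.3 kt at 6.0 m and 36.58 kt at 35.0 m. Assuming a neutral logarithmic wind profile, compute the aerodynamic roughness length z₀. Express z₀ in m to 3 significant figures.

Log law: V(z) ∝ ln(z/z₀). With r = V₁/V₂ = 31.3/36.58 = 0.85566,
r · ln(z₂/z₀) = ln(z₁/z₀) ⇒ ln z₀ = (ln z₁ − r·ln z₂)/(1 − r)
ln z₀ = (1.79176 − 0.85566×3.55535) / 0.14434 = -8.6628
z₀ = exp(-8.6628) = 0.0001729 m

z₀ ≈ 0.000173 m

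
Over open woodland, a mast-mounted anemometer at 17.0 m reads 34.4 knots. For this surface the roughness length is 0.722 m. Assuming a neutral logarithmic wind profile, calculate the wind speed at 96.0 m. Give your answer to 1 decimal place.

53.3 knots

Log law: V(z) ∝ ln(z/z₀), so V₂/V₁ = ln(z₂/z₀) / ln(z₁/z₀).
ln(96.0/0.722) = 4.8901, ln(17.0/0.722) = 3.1589
V₂ = 34.4 × 4.8901/3.1589 = 34.4 × 1.5480 = 53.2516 knots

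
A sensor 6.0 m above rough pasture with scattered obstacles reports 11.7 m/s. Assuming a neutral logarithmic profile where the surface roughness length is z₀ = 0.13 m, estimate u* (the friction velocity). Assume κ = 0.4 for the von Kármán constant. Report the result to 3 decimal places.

Log law: V(z) = (u*/κ) · ln(z/z₀) ⇒ u* = κ · V / ln(z/z₀)
u* = 0.4 × 11.7 / ln(6.0/0.13) = 0.4 × 11.7 / 3.8320
   = 4.6800 / 3.8320 = 1.2213 m/s

u* ≈ 1.221 m/s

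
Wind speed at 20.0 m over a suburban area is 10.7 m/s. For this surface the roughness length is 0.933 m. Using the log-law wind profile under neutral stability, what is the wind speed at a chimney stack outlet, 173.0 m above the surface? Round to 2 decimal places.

18.23 m/s

Log law: V(z) ∝ ln(z/z₀), so V₂/V₁ = ln(z₂/z₀) / ln(z₁/z₀).
ln(173.0/0.933) = 5.2226, ln(20.0/0.933) = 3.0651
V₂ = 10.7 × 5.2226/3.0651 = 10.7 × 1.7039 = 18.2319 m/s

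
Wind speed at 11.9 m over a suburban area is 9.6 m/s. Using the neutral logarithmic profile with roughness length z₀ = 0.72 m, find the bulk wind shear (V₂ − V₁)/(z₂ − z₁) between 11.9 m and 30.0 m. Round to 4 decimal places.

Log law: V₂ = V₁ · ln(z₂/z₀)/ln(z₁/z₀) = 9.6 × 3.7297/2.8050 = 12.7646 m/s
ΔV/Δz = (12.7646 − 9.6)/(30.0 − 11.9) = 3.1646/18.1000 = 0.17484 m/s/m

0.1748 m/s/m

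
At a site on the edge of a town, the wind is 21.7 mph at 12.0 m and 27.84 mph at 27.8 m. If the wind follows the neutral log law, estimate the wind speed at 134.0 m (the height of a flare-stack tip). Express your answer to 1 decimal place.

39.3 mph

Log law: V ∝ ln(z/z₀). From the pair, with r = V₁/V₂ = 0.77945,
ln z₀ = (ln z₁ − r·ln z₂)/(1 − r) = (2.4849 − 0.77945×3.3250)/0.22055 = -0.4843 → z₀ = 0.6161 m
V₃ = V₁ · ln(z₃/z₀)/ln(z₁/z₀) = 21.7 × 5.3821/2.9692 = 39.3347 mph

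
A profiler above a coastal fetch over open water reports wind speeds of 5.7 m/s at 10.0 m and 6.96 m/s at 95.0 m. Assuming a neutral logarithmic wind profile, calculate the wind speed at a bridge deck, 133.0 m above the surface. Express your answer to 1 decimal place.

Log law: V ∝ ln(z/z₀). From the pair, with r = V₁/V₂ = 0.81897,
ln z₀ = (ln z₁ − r·ln z₂)/(1 − r) = (2.3026 − 0.81897×4.5539)/0.18103 = -7.8818 → z₀ = 0.0003775 m
V₃ = V₁ · ln(z₃/z₀)/ln(z₁/z₀) = 5.7 × 12.7722/10.1844 = 7.1483 m/s

7.1 m/s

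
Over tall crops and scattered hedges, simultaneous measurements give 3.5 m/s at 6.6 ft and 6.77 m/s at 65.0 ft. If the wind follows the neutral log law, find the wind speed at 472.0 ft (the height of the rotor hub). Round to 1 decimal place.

Log law: V ∝ ln(z/z₀). From the pair, with r = V₁/V₂ = 0.51699,
ln z₀ = (ln z₁ − r·ln z₂)/(1 − r) = (1.8871 − 0.51699×4.1744)/0.48301 = -0.5611 → z₀ = 0.5706 ft
V₃ = V₁ · ln(z₃/z₀)/ln(z₁/z₀) = 3.5 × 6.7181/2.4482 = 9.6044 m/s

9.6 m/s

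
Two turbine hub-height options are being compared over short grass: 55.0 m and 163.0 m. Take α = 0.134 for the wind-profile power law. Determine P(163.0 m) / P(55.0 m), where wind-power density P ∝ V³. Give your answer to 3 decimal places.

1.548

Speed ratio: V_B/V_A = (z_B/z_A)^α = (163.0/55.0)^0.134 = (2.9636)^0.134 = 1.15671
Power-density ratio: P_B/P_A = (V_B/V_A)³ = (1.15671)³ = 1.54765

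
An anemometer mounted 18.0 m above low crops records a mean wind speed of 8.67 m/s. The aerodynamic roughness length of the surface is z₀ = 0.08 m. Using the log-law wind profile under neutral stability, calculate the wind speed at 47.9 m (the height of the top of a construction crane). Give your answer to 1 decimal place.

Log law: V(z) ∝ ln(z/z₀), so V₂/V₁ = ln(z₂/z₀) / ln(z₁/z₀).
ln(47.9/0.08) = 6.3948, ln(18.0/0.08) = 5.4161
V₂ = 8.67 × 6.3948/5.4161 = 8.67 × 1.1807 = 10.2368 m/s

10.2 m/s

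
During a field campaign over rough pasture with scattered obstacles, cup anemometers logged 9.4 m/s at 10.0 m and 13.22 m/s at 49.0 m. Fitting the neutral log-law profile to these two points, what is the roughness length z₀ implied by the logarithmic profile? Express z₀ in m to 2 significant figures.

Log law: V(z) ∝ ln(z/z₀). With r = V₁/V₂ = 9.4/13.22 = 0.71104,
r · ln(z₂/z₀) = ln(z₁/z₀) ⇒ ln z₀ = (ln z₁ − r·ln z₂)/(1 − r)
ln z₀ = (2.30259 − 0.71104×3.89182) / 0.28896 = -1.6081
z₀ = exp(-1.6081) = 0.2003 m

z₀ ≈ 0.20 m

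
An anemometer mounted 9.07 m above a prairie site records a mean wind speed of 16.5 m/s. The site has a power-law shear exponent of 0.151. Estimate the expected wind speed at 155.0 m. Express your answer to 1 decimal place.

25.3 m/s

Power-law profile: V₂ = V₁ · (z₂/z₁)^α
V₂ = 16.5 × (155.0/9.07)^0.151 = 16.5 × (17.0893)^0.151
    = 16.5 × 1.5351 = 25.3294 m/s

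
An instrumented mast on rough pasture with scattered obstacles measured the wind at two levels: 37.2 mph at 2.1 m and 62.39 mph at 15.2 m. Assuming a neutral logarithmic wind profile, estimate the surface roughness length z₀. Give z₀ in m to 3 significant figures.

Log law: V(z) ∝ ln(z/z₀). With r = V₁/V₂ = 37.2/62.39 = 0.59625,
r · ln(z₂/z₀) = ln(z₁/z₀) ⇒ ln z₀ = (ln z₁ − r·ln z₂)/(1 − r)
ln z₀ = (0.74194 − 0.59625×2.72130) / 0.40375 = -2.1811
z₀ = exp(-2.1811) = 0.1129 m

z₀ ≈ 0.113 m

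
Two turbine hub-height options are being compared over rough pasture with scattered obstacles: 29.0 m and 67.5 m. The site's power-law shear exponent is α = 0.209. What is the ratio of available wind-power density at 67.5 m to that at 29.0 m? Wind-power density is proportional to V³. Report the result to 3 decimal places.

1.698

Speed ratio: V_B/V_A = (z_B/z_A)^α = (67.5/29.0)^0.209 = (2.3276)^0.209 = 1.19312
Power-density ratio: P_B/P_A = (V_B/V_A)³ = (1.19312)³ = 1.69844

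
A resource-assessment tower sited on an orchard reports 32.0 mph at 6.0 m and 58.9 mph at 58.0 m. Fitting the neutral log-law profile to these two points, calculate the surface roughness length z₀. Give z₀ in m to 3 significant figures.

z₀ ≈ 0.404 m

Log law: V(z) ∝ ln(z/z₀). With r = V₁/V₂ = 32.0/58.9 = 0.54329,
r · ln(z₂/z₀) = ln(z₁/z₀) ⇒ ln z₀ = (ln z₁ − r·ln z₂)/(1 − r)
ln z₀ = (1.79176 − 0.54329×4.06044) / 0.45671 = -0.9070
z₀ = exp(-0.9070) = 0.4037 m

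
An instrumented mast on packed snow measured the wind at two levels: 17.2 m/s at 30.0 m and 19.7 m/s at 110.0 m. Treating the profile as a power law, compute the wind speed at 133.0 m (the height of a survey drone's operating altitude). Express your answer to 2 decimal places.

First find α: α = ln(V₂/V₁)/ln(z₂/z₁) = ln(19.7/17.2)/ln(110.0/30.0) = 0.13571/1.29928 = 0.1044
Extrapolate from 110.0 m to 133.0 m: V₃ = 19.7 × (133.0/110.0)^0.1044 = 19.7 × 1.0200 = 20.0946 m/s

20.09 m/s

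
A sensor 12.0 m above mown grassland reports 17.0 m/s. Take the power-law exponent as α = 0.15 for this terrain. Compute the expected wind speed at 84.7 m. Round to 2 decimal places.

22.79 m/s

Power-law profile: V₂ = V₁ · (z₂/z₁)^α
V₂ = 17.0 × (84.7/12.0)^0.15 = 17.0 × (7.0583)^0.15
    = 17.0 × 1.3406 = 22.7905 m/s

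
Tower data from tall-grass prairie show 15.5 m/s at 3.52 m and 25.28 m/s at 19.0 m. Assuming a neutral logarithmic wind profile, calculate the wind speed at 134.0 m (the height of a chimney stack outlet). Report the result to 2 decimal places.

Log law: V ∝ ln(z/z₀). From the pair, with r = V₁/V₂ = 0.61313,
ln z₀ = (ln z₁ − r·ln z₂)/(1 − r) = (1.2585 − 0.61313×2.9444)/0.38687 = -1.4136 → z₀ = 0.2433 m
V₃ = V₁ · ln(z₃/z₀)/ln(z₁/z₀) = 15.5 × 6.3114/2.6721 = 36.6113 m/s

36.61 m/s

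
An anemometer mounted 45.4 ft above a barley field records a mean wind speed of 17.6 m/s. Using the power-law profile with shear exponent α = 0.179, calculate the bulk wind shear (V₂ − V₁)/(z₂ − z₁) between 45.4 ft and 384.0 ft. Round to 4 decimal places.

Power law: V₂ = V₁ · (z₂/z₁)^α = 17.6 × (8.4581)^0.179 = 25.7926 m/s
ΔV/Δz = (25.7926 − 17.6)/(384.0 − 45.4) = 8.1926/338.6000 = 0.02420 m/s/ft

0.0242 m/s/ft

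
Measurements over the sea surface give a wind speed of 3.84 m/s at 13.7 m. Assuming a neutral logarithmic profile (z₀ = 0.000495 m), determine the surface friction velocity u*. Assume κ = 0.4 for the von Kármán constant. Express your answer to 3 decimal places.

Log law: V(z) = (u*/κ) · ln(z/z₀) ⇒ u* = κ · V / ln(z/z₀)
u* = 0.4 × 3.84 / ln(13.7/0.000495) = 0.4 × 3.84 / 10.2283
   = 1.5360 / 10.2283 = 0.1502 m/s

u* ≈ 0.150 m/s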